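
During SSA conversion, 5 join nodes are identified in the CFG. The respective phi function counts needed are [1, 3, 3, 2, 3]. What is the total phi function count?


Total phi functions = sum of phi functions at each join node
= 1 + 3 + 3 + 2 + 3 = 12

12


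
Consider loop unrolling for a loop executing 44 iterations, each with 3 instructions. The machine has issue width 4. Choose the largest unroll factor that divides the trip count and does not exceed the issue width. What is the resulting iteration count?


Largest divisor of 44 <= 4 is 4
New iterations = 44 / 4 = 11

11


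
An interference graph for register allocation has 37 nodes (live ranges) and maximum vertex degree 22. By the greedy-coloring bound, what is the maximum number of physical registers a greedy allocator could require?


Greedy coloring never needs more than (max_degree + 1) colors: when coloring a vertex, at most max_degree neighbors are already colored.
Upper bound = 22 + 1 = 23

23


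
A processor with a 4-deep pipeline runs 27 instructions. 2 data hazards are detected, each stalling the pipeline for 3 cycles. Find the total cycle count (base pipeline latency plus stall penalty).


Base cycles = 4 + 27 - 1 = 30
Total stalls = 2 * 3 = 6
Total = 30 + 6 = 36

36


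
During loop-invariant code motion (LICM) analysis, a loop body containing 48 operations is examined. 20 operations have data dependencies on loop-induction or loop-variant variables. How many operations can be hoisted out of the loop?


Invariant candidates = total - loop-dependent
= 48 - 20 = 28

28


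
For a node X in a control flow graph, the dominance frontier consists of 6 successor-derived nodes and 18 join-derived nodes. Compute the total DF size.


DF(X) = direct successor contributions + join point contributions
= 6 + 18 = 24

24


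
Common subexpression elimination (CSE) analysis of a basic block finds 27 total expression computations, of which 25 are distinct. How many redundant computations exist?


CSE count = total expressions - unique expressions
= 27 - 25 = 2

2


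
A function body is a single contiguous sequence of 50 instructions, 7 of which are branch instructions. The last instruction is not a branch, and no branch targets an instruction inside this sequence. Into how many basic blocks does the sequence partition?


With no in-sequence branch targets, the leaders are the first instruction plus the instruction after each branch.
Number of basic blocks = branches + 1
= 7 + 1 = 8

8


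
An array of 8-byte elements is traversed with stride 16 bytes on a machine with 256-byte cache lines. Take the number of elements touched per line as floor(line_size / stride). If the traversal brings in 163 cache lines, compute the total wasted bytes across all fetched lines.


Elements per line = floor(256 / 16) = 16
Bytes used per line = 16 * 8 = 128
Wasted per line = 256 - 128 = 128
Total wasted = 128 * 163 = 20864

20864


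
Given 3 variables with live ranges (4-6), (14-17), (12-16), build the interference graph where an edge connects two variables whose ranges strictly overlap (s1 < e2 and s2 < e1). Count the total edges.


Check all pairs for overlapping intervals.
Two intervals (s1,e1) and (s2,e2) overlap if s1 < e2 and s2 < e1.
v0 (4-6) vs v1..v2: overlaps none -> 0
v1 (14-17) vs v2: overlaps v2 -> 1
Total overlapping pairs = 0 + 1 = 1

1


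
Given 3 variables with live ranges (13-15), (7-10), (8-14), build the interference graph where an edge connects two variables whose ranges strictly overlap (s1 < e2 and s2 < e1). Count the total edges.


Check all pairs for overlapping intervals.
Two intervals (s1,e1) and (s2,e2) overlap if s1 < e2 and s2 < e1.
v0 (13-15) vs v1..v2: overlaps v2 -> 1
v1 (7-10) vs v2: overlaps v2 -> 1
Total overlapping pairs = 1 + 1 = 2

2


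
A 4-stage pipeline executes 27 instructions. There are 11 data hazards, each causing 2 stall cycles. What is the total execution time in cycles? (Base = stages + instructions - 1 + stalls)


Base cycles = 4 + 27 - 1 = 30
Total stalls = 11 * 2 = 22
Total = 30 + 22 = 52

52


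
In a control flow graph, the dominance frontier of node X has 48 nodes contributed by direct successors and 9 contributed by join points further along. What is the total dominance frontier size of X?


DF(X) = direct successor contributions + join point contributions
= 48 + 9 = 57

57


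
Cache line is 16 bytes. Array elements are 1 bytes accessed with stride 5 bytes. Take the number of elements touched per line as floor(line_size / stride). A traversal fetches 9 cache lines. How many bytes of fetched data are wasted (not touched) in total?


Elements per line = floor(16 / 5) = 3
Bytes used per line = 3 * 1 = 3
Wasted per line = 16 - 3 = 13
Total wasted = 13 * 9 = 117

117


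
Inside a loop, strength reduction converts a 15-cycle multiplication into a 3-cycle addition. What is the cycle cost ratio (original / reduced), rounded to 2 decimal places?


Ratio = mult_cost / add_cost = 15 / 3 = 5.0

5.0


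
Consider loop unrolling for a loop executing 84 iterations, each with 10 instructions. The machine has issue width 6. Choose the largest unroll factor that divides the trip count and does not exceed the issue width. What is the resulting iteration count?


Largest divisor of 84 <= 6 is 6
New iterations = 84 / 6 = 14

14


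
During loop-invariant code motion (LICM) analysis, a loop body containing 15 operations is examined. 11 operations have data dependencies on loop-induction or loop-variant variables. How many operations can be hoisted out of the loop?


Invariant candidates = total - loop-dependent
= 15 - 11 = 4

4


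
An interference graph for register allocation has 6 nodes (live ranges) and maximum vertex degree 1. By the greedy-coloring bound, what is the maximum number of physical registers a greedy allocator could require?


Greedy coloring never needs more than (max_degree + 1) colors: when coloring a vertex, at most max_degree neighbors are already colored.
Upper bound = 1 + 1 = 2

2


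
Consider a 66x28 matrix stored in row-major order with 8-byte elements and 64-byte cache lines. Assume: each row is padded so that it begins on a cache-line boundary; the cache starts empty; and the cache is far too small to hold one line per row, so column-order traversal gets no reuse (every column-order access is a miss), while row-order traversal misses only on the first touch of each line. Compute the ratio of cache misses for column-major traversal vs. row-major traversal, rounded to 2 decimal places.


Each row occupies 28 * 8 = 224 bytes and starts on a line boundary, so it spans ceil(224 / 64) = 4 cache lines.
Row-major traversal misses (one per line touched): 66 * ceil(28 * 8 / 64) = 264
Column-major traversal misses (no reuse, every access misses): 66 * 28 = 1848
Ratio = 1848 / 264 = 7.0

7.0


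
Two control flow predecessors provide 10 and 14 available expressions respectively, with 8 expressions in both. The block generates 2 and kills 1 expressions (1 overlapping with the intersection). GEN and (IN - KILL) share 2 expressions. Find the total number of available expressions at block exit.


IN = intersection of predecessors = 8
IN - KILL = 8 - 1 = 7
|OUT| = |GEN| + |IN - KILL| - |GEN ∩ (IN - KILL)| = 2 + 7 - 2 = 7

7


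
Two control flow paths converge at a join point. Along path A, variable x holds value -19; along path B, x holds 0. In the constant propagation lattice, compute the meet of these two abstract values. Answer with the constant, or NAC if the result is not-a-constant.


Meet operation: if both paths give the same constant, result is that constant; if they differ, result is NAC (not-a-constant).
Path A: -19, Path B: 0 -> differ
Result: not-a-constant -> NAC

NAC


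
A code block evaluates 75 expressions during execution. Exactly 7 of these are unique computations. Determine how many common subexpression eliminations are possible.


CSE count = total expressions - unique expressions
= 75 - 7 = 68

68


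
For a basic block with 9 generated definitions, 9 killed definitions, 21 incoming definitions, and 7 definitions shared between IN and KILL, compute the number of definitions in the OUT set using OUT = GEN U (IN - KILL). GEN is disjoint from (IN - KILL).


IN - KILL: 21 - 7 = 14 surviving definitions
OUT = GEN + surviving = 9 + 14 = 23

23


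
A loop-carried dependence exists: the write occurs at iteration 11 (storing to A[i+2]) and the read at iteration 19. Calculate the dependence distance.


Distance = read iteration - write iteration
= 19 - 11 = 8

8


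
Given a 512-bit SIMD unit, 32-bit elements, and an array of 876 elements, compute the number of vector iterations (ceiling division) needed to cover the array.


Width = 512 / 32 = 16 elements per vector op
Iterations = ceil(876 / 16) = 55

55


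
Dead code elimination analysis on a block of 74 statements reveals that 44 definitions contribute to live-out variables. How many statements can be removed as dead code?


Dead code = total statements - live definitions
= 74 - 44 = 30

30


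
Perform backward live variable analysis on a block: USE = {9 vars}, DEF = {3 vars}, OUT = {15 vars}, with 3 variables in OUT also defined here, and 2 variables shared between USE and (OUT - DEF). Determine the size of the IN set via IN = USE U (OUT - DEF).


OUT - DEF: 15 - 3 = 12
|IN| = |USE| + |OUT - DEF| - |USE ∩ (OUT - DEF)| = 9 + 12 - 2 = 19

19


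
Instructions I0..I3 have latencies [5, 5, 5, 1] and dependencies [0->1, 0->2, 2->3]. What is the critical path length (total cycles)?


Compute longest path through dependency graph: dist(Ik) = max over predecessors of dist + latency(Ik).
dist(I0) = latency 5 = 5
dist(I1) = dist(I0) + 5 = 5 + 5 = 10
dist(I2) = dist(I0) + 5 = 5 + 5 = 10
dist(I3) = dist(I2) + 1 = 10 + 1 = 11
Critical path = max dist = 11

11


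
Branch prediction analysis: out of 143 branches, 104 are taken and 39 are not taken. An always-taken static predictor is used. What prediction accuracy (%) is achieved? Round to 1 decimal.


Predictor: always-taken
Correct predictions = 104
Accuracy = 104 / 143 * 100 = 72.7%

72.7


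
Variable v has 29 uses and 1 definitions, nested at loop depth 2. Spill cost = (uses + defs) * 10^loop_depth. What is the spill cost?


uses + defs = 29 + 1 = 30
10^2 = 100
Spill cost = 30 * 100 = 3000

3000


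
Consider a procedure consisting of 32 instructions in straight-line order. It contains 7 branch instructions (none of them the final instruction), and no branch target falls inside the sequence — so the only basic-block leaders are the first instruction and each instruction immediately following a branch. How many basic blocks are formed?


With no in-sequence branch targets, the leaders are the first instruction plus the instruction after each branch.
Number of basic blocks = branches + 1
= 7 + 1 = 8

8


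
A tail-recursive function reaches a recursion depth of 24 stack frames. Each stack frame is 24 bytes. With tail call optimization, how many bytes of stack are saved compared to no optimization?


Without TCO: 24 * 24 = 576 bytes
With TCO: reuse 1 frame = 24 bytes
Savings = 576 - 24 = 552

552


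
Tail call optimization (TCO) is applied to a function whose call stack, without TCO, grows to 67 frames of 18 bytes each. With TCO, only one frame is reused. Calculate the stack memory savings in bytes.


Without TCO: 67 * 18 = 1206 bytes
With TCO: reuse 1 frame = 18 bytes
Savings = 1206 - 18 = 1188

1188


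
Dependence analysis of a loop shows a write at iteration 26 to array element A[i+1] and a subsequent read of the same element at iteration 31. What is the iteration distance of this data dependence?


Distance = read iteration - write iteration
= 31 - 26 = 5

5


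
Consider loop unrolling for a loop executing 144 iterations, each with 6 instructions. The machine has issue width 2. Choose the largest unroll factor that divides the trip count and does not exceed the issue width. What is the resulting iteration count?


Largest divisor of 144 <= 2 is 2
New iterations = 144 / 2 = 72

72


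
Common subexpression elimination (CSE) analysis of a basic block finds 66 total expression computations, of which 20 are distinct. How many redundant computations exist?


CSE count = total expressions - unique expressions
= 66 - 20 = 46

46


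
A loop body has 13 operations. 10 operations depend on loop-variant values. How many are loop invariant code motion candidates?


Invariant candidates = total - loop-dependent
= 13 - 10 = 3

3


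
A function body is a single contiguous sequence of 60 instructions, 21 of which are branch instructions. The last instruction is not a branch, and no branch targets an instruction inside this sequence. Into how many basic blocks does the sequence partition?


With no in-sequence branch targets, the leaders are the first instruction plus the instruction after each branch.
Number of basic blocks = branches + 1
= 21 + 1 = 22

22


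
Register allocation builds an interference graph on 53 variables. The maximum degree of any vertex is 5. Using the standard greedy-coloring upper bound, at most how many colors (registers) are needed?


Greedy coloring never needs more than (max_degree + 1) colors: when coloring a vertex, at most max_degree neighbors are already colored.
Upper bound = 5 + 1 = 6

6


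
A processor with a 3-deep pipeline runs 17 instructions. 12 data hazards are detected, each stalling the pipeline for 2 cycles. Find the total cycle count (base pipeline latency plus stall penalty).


Base cycles = 3 + 17 - 1 = 19
Total stalls = 12 * 2 = 24
Total = 19 + 24 = 43

43


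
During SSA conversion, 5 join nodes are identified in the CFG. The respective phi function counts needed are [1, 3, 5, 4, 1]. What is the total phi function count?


Total phi functions = sum of phi functions at each join node
= 1 + 3 + 5 + 4 + 1 = 14

14


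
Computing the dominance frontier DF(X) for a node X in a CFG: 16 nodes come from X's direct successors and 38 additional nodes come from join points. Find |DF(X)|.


DF(X) = direct successor contributions + join point contributions
= 16 + 38 = 54

54


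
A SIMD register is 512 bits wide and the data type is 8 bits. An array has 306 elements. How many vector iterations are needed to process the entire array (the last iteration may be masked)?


Width = 512 / 8 = 64 elements per vector op
Iterations = ceil(306 / 64) = 5

5


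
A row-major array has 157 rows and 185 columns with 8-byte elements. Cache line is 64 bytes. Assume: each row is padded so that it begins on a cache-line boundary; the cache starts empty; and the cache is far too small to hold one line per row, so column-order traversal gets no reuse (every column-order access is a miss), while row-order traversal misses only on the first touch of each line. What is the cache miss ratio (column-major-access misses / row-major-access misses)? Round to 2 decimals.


Each row occupies 185 * 8 = 1480 bytes and starts on a line boundary, so it spans ceil(1480 / 64) = 24 cache lines.
Row-major traversal misses (one per line touched): 157 * ceil(185 * 8 / 64) = 3768
Column-major traversal misses (no reuse, every access misses): 157 * 185 = 29045
Ratio = 29045 / 3768 = 7.71

7.71


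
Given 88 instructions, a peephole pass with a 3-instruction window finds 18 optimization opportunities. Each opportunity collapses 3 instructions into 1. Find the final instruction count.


Each match removes 2 instructions.
Total removed = 18 * 2 = 36
Remaining = 88 - 36 = 52

52


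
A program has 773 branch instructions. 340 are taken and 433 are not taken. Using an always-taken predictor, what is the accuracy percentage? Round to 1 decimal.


Predictor: always-taken
Correct predictions = 340
Accuracy = 340 / 773 * 100 = 44.0%

44.0


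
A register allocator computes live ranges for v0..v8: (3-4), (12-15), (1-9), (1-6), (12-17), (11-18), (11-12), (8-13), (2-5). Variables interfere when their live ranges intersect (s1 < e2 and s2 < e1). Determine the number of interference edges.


Check all pairs for overlapping intervals.
Two intervals (s1,e1) and (s2,e2) overlap if s1 < e2 and s2 < e1.
v0 (3-4) vs v1..v8: overlaps v2, v3, v8 -> 3
v1 (12-15) vs v2..v8: overlaps v4, v5, v7 -> 3
v2 (1-9) vs v3..v8: overlaps v3, v7, v8 -> 3
v3 (1-6) vs v4..v8: overlaps v8 -> 1
v4 (12-17) vs v5..v8: overlaps v5, v7 -> 2
v5 (11-18) vs v6..v8: overlaps v6, v7 -> 2
v6 (11-12) vs v7..v8: overlaps v7 -> 1
v7 (8-13) vs v8: overlaps none -> 0
Total overlapping pairs = 3 + 3 + 3 + 1 + 2 + 2 + 1 + 0 = 15

15


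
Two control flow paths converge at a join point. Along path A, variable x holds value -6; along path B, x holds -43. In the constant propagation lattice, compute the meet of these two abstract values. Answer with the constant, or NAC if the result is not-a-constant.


Meet operation: if both paths give the same constant, result is that constant; if they differ, result is NAC (not-a-constant).
Path A: -6, Path B: -43 -> differ
Result: not-a-constant -> NAC

NAC


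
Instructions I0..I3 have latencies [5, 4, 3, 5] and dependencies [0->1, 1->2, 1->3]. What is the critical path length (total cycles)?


Compute longest path through dependency graph: dist(Ik) = max over predecessors of dist + latency(Ik).
dist(I0) = latency 5 = 5
dist(I1) = dist(I0) + 4 = 5 + 4 = 9
dist(I2) = dist(I1) + 3 = 9 + 3 = 12
dist(I3) = dist(I1) + 5 = 9 + 5 = 14
Critical path = max dist = 14

14


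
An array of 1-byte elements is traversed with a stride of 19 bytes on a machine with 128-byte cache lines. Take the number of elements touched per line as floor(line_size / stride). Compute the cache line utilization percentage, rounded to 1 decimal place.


Elements per cache line = floor(128 / 19) = 6
Bytes used = 6 * 1 = 6
Utilization = 6 / 128 * 100 = 4.7%

4.7


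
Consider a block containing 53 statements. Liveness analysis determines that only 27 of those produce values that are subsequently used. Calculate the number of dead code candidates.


Dead code = total statements - live definitions
= 53 - 27 = 26

26


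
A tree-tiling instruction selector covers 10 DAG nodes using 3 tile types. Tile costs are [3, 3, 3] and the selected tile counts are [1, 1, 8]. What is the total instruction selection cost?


Total cost = sum(count_i * cost_i)
= 1*3 + 1*3 + 8*3
= 30

30


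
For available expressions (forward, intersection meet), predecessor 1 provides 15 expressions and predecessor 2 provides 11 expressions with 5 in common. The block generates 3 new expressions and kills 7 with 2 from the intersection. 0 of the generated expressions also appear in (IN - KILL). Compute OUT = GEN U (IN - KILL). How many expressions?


IN = intersection of predecessors = 5
IN - KILL = 5 - 2 = 3
|OUT| = |GEN| + |IN - KILL| - |GEN ∩ (IN - KILL)| = 3 + 3 - 0 = 6

6


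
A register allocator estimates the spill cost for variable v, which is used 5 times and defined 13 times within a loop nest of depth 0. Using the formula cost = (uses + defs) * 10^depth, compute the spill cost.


uses + defs = 5 + 13 = 18
10^0 = 1
Spill cost = 18 * 1 = 18

18


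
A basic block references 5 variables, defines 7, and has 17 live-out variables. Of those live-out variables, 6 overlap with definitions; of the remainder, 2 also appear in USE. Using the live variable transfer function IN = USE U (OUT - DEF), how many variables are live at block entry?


OUT - DEF: 17 - 6 = 11
|IN| = |USE| + |OUT - DEF| - |USE ∩ (OUT - DEF)| = 5 + 11 - 2 = 14

14


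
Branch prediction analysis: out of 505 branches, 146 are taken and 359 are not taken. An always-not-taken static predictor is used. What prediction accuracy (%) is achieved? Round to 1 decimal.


Predictor: always-not-taken
Correct predictions = 359
Accuracy = 359 / 505 * 100 = 71.1%

71.1


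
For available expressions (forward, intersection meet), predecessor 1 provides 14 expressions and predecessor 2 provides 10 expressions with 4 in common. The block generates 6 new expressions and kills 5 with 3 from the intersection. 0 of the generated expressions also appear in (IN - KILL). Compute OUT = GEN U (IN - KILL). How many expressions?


IN = intersection of predecessors = 4
IN - KILL = 4 - 3 = 1
|OUT| = |GEN| + |IN - KILL| - |GEN ∩ (IN - KILL)| = 6 + 1 - 0 = 7

7


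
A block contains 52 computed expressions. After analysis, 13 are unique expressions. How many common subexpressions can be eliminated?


CSE count = total expressions - unique expressions
= 52 - 13 = 39

39


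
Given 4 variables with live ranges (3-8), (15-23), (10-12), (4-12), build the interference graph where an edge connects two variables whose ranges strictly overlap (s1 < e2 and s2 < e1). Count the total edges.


Check all pairs for overlapping intervals.
Two intervals (s1,e1) and (s2,e2) overlap if s1 < e2 and s2 < e1.
v0 (3-8) vs v1..v3: overlaps v3 -> 1
v1 (15-23) vs v2..v3: overlaps none -> 0
v2 (10-12) vs v3: overlaps v3 -> 1
Total overlapping pairs = 1 + 0 + 1 = 2

2


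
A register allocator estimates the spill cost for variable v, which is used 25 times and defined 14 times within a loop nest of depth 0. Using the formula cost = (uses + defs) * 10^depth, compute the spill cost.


uses + defs = 25 + 14 = 39
10^0 = 1
Spill cost = 39 * 1 = 39

39


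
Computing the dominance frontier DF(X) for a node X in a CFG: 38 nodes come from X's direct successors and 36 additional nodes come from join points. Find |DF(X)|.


DF(X) = direct successor contributions + join point contributions
= 38 + 36 = 74

74


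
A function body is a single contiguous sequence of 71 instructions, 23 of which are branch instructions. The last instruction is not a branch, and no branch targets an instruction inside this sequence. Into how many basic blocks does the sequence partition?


With no in-sequence branch targets, the leaders are the first instruction plus the instruction after each branch.
Number of basic blocks = branches + 1
= 23 + 1 = 24

24


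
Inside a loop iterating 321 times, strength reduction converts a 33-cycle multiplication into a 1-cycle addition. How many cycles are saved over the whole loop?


Per-iteration saving = 33 - 1 = 32
Total saved = 321 * 32 = 10272

10272


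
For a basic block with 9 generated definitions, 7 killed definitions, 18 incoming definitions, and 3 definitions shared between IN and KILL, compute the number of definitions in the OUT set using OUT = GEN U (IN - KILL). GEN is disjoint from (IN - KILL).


IN - KILL: 18 - 3 = 15 surviving definitions
OUT = GEN + surviving = 9 + 15 = 24

24


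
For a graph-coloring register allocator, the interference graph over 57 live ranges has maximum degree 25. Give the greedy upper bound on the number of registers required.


Greedy coloring never needs more than (max_degree + 1) colors: when coloring a vertex, at most max_degree neighbors are already colored.
Upper bound = 25 + 1 = 26

26


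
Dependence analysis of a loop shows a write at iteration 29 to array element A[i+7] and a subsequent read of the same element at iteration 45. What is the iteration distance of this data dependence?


Distance = read iteration - write iteration
= 45 - 29 = 16

16


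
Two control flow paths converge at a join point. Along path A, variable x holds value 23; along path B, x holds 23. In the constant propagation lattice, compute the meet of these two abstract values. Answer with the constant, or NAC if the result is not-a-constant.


Meet operation: if both paths give the same constant, result is that constant; if they differ, result is NAC (not-a-constant).
Path A: 23, Path B: 23 -> equal
Result: constant -> 23

23


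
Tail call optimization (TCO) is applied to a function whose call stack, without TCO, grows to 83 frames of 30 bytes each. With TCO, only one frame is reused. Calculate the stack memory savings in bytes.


Without TCO: 83 * 30 = 2490 bytes
With TCO: reuse 1 frame = 30 bytes
Savings = 2490 - 30 = 2460

2460


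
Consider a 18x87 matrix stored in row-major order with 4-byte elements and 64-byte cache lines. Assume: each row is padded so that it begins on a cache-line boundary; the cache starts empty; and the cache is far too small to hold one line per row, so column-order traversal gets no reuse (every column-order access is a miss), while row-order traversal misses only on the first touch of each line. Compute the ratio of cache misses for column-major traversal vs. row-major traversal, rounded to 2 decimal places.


Each row occupies 87 * 4 = 348 bytes and starts on a line boundary, so it spans ceil(348 / 64) = 6 cache lines.
Row-major traversal misses (one per line touched): 18 * ceil(87 * 4 / 64) = 108
Column-major traversal misses (no reuse, every access misses): 18 * 87 = 1566
Ratio = 1566 / 108 = 14.5

14.5


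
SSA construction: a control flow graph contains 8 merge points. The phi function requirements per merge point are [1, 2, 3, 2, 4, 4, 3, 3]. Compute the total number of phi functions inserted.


Total phi functions = sum of phi functions at each join node
= 1 + 2 + 3 + 2 + 4 + 4 + 3 + 3 = 22

22


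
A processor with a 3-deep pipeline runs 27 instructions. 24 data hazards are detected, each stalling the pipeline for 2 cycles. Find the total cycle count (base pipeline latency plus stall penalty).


Base cycles = 3 + 27 - 1 = 29
Total stalls = 24 * 2 = 48
Total = 29 + 48 = 77

77


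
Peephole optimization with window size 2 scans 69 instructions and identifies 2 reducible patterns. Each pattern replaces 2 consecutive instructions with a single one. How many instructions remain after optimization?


Each match removes 1 instructions.
Total removed = 2 * 1 = 2
Remaining = 69 - 2 = 67

67


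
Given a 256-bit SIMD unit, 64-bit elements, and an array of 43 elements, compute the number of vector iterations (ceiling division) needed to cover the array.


Width = 256 / 64 = 4 elements per vector op
Iterations = ceil(43 / 4) = 11

11


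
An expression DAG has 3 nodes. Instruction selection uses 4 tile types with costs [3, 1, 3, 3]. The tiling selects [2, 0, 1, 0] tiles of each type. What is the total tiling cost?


Total cost = sum(count_i * cost_i)
= 2*3 + 0*1 + 1*3 + 0*3
= 9

9


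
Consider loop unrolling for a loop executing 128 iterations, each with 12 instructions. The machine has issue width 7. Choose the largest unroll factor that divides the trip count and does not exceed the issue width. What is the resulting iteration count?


Largest divisor of 128 <= 7 is 4
New iterations = 128 / 4 = 32

32


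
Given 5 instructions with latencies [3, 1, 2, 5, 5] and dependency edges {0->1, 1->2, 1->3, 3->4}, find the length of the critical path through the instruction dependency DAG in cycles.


Compute longest path through dependency graph: dist(Ik) = max over predecessors of dist + latency(Ik).
dist(I0) = latency 3 = 3
dist(I1) = dist(I0) + 1 = 3 + 1 = 4
dist(I2) = dist(I1) + 2 = 4 + 2 = 6
dist(I3) = dist(I1) + 5 = 4 + 5 = 9
dist(I4) = dist(I3) + 5 = 9 + 5 = 14
Critical path = max dist = 14

14


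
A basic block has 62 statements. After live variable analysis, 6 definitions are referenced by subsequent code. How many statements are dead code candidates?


Dead code = total statements - live definitions
= 62 - 6 = 56

56


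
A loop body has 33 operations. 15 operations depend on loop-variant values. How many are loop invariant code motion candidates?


Invariant candidates = total - loop-dependent
= 33 - 15 = 18

18


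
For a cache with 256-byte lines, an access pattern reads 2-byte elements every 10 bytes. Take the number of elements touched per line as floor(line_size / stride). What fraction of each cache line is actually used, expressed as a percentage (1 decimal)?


Elements per cache line = floor(256 / 10) = 25
Bytes used = 25 * 2 = 50
Utilization = 50 / 256 * 100 = 19.5%

19.5


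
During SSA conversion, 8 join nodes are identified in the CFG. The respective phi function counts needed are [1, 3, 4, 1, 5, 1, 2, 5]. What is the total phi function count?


Total phi functions = sum of phi functions at each join node
= 1 + 3 + 4 + 1 + 5 + 1 + 2 + 5 = 22

22


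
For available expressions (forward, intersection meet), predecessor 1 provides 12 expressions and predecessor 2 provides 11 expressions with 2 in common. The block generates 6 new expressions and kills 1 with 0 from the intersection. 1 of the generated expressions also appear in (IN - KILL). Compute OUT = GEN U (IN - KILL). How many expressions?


IN = intersection of predecessors = 2
IN - KILL = 2 - 0 = 2
|OUT| = |GEN| + |IN - KILL| - |GEN ∩ (IN - KILL)| = 6 + 2 - 1 = 7

7


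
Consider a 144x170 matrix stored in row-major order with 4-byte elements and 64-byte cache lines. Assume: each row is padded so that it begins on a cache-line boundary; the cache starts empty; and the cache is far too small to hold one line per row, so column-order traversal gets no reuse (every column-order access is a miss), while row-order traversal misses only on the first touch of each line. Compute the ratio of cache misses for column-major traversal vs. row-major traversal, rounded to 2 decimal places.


Each row occupies 170 * 4 = 680 bytes and starts on a line boundary, so it spans ceil(680 / 64) = 11 cache lines.
Row-major traversal misses (one per line touched): 144 * ceil(170 * 4 / 64) = 1584
Column-major traversal misses (no reuse, every access misses): 144 * 170 = 24480
Ratio = 24480 / 1584 = 15.45

15.45


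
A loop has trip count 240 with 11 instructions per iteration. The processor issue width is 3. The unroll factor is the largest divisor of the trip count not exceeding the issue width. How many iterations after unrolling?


Largest divisor of 240 <= 3 is 3
New iterations = 240 / 3 = 80

80


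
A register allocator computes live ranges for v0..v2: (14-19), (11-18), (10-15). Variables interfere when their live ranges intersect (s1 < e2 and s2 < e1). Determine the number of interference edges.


Check all pairs for overlapping intervals.
Two intervals (s1,e1) and (s2,e2) overlap if s1 < e2 and s2 < e1.
v0 (14-19) vs v1..v2: overlaps v1, v2 -> 2
v1 (11-18) vs v2: overlaps v2 -> 1
Total overlapping pairs = 2 + 1 = 3

3


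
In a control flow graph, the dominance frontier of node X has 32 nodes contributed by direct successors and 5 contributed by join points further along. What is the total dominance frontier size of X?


DF(X) = direct successor contributions + join point contributions
= 32 + 5 = 37

37


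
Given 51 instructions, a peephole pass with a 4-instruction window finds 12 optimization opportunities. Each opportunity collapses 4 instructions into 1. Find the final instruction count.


Each match removes 3 instructions.
Total removed = 12 * 3 = 36
Remaining = 51 - 36 = 15

15


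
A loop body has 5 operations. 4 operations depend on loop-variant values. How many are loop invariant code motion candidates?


Invariant candidates = total - loop-dependent
= 5 - 4 = 1

1


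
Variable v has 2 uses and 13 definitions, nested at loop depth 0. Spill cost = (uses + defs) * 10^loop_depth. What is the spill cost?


uses + defs = 2 + 13 = 15
10^0 = 1
Spill cost = 15 * 1 = 15

15


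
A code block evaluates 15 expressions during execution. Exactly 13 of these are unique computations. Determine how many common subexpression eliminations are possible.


CSE count = total expressions - unique expressions
= 15 - 13 = 2

2


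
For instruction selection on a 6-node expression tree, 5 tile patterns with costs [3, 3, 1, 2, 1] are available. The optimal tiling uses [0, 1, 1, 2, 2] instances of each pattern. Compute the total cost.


Total cost = sum(count_i * cost_i)
= 0*3 + 1*3 + 1*1 + 2*2 + 2*1
= 10

10


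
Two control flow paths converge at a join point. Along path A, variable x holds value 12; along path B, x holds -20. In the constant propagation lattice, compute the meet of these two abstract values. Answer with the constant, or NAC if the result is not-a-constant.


Meet operation: if both paths give the same constant, result is that constant; if they differ, result is NAC (not-a-constant).
Path A: 12, Path B: -20 -> differ
Result: not-a-constant -> NAC

NAC


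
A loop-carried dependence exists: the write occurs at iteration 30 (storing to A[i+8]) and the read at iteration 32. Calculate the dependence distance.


Distance = read iteration - write iteration
= 32 - 30 = 2

2


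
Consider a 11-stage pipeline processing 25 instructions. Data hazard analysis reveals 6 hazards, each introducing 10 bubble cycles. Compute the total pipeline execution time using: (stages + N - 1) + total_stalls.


Base cycles = 11 + 25 - 1 = 35
Total stalls = 6 * 10 = 60
Total = 35 + 60 = 95

95


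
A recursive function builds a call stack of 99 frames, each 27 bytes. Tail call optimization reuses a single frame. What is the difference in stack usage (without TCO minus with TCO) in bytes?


Without TCO: 99 * 27 = 2673 bytes
With TCO: reuse 1 frame = 27 bytes
Savings = 2673 - 27 = 2646

2646


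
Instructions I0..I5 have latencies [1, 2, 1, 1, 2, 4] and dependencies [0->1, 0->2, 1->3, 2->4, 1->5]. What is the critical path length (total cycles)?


Compute longest path through dependency graph: dist(Ik) = max over predecessors of dist + latency(Ik).
dist(I0) = latency 1 = 1
dist(I1) = dist(I0) + 2 = 1 + 2 = 3
dist(I2) = dist(I0) + 1 = 1 + 1 = 2
dist(I3) = dist(I1) + 1 = 3 + 1 = 4
dist(I4) = dist(I2) + 2 = 2 + 2 = 4
dist(I5) = dist(I1) + 4 = 3 + 4 = 7
Critical path = max dist = 7

7


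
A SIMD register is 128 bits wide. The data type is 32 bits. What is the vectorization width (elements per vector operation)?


Width = SIMD bits / data type bits
= 128 / 32 = 4

4


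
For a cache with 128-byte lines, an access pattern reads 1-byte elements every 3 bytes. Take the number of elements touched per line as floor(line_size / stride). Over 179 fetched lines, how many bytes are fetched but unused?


Elements per line = floor(128 / 3) = 42
Bytes used per line = 42 * 1 = 42
Wasted per line = 128 - 42 = 86
Total wasted = 86 * 179 = 15394

15394


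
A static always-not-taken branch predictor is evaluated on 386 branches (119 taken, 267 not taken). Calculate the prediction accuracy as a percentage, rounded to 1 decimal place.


Predictor: always-not-taken
Correct predictions = 267
Accuracy = 267 / 386 * 100 = 69.2%

69.2


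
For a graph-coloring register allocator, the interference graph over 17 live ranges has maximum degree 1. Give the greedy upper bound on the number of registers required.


Greedy coloring never needs more than (max_degree + 1) colors: when coloring a vertex, at most max_degree neighbors are already colored.
Upper bound = 1 + 1 = 2

2


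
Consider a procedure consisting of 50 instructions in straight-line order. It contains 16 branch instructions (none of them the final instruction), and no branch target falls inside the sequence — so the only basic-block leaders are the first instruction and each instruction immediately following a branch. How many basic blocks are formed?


With no in-sequence branch targets, the leaders are the first instruction plus the instruction after each branch.
Number of basic blocks = branches + 1
= 16 + 1 = 17

17


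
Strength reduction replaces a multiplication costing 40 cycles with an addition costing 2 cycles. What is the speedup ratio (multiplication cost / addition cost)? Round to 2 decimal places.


Ratio = mult_cost / add_cost = 40 / 2 = 20.0

20.0


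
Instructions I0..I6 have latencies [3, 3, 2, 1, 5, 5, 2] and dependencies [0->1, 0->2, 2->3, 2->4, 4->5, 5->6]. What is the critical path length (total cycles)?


Compute longest path through dependency graph: dist(Ik) = max over predecessors of dist + latency(Ik).
dist(I0) = latency 3 = 3
dist(I1) = dist(I0) + 3 = 3 + 3 = 6
dist(I2) = dist(I0) + 2 = 3 + 2 = 5
dist(I3) = dist(I2) + 1 = 5 + 1 = 6
dist(I4) = dist(I2) + 5 = 5 + 5 = 10
dist(I5) = dist(I4) + 5 = 10 + 5 = 15
dist(I6) = dist(I5) + 2 = 15 + 2 = 17
Critical path = max dist = 17

17


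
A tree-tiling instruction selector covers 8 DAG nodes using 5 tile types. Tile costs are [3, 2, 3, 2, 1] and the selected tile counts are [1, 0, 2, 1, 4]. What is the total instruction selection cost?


Total cost = sum(count_i * cost_i)
= 1*3 + 0*2 + 2*3 + 1*2 + 4*1
= 15

15


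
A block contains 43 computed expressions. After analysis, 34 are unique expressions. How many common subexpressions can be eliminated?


CSE count = total expressions - unique expressions
= 43 - 34 = 9

9


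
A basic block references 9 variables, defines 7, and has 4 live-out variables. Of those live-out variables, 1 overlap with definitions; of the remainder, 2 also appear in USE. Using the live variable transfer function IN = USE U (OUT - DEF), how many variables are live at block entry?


OUT - DEF: 4 - 1 = 3
|IN| = |USE| + |OUT - DEF| - |USE ∩ (OUT - DEF)| = 9 + 3 - 2 = 10

10


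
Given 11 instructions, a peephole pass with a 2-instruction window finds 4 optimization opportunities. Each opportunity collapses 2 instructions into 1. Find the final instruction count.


Each match removes 1 instructions.
Total removed = 4 * 1 = 4
Remaining = 11 - 4 = 7

7


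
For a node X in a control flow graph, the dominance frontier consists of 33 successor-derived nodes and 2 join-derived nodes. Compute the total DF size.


DF(X) = direct successor contributions + join point contributions
= 33 + 2 = 35

35


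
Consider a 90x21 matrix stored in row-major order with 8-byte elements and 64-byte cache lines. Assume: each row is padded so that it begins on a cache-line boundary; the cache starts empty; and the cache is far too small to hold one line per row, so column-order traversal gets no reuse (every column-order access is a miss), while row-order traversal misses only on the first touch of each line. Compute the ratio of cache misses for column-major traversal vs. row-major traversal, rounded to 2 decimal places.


Each row occupies 21 * 8 = 168 bytes and starts on a line boundary, so it spans ceil(168 / 64) = 3 cache lines.
Row-major traversal misses (one per line touched): 90 * ceil(21 * 8 / 64) = 270
Column-major traversal misses (no reuse, every access misses): 90 * 21 = 1890
Ratio = 1890 / 270 = 7.0

7.0


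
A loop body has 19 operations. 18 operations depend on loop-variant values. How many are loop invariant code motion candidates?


Invariant candidates = total - loop-dependent
= 19 - 18 = 1

1


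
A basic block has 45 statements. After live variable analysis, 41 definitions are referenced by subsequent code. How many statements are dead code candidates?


Dead code = total statements - live definitions
= 45 - 41 = 4

4


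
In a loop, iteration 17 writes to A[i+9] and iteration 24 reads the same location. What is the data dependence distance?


Distance = read iteration - write iteration
= 24 - 17 = 7

7


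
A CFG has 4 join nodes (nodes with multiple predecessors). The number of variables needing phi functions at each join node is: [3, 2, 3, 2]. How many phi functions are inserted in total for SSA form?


Total phi functions = sum of phi functions at each join node
= 3 + 2 + 3 + 2 = 10

10


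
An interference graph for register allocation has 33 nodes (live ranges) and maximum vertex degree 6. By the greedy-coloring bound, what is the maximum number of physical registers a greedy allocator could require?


Greedy coloring never needs more than (max_degree + 1) colors: when coloring a vertex, at most max_degree neighbors are already colored.
Upper bound = 6 + 1 = 7

7


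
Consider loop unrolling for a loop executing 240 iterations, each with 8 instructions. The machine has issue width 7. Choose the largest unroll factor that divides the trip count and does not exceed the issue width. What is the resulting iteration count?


Largest divisor of 240 <= 7 is 6
New iterations = 240 / 6 = 40

40
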